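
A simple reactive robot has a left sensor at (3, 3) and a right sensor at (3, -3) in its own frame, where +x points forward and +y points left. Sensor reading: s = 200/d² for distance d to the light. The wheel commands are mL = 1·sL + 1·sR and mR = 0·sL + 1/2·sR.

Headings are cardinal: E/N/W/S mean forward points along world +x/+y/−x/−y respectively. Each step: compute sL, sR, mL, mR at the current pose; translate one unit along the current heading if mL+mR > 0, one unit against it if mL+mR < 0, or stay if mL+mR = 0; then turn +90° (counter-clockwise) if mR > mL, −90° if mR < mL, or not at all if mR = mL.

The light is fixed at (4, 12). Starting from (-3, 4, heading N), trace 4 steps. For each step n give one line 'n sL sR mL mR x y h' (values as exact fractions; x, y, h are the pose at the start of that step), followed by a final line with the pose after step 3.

0 8/5 200/41 1328/205 100/41 -3 4 N
1 25/4 50/29 925/116 25/29 -3 5 E
2 200/109 200/181 58000/19729 100/181 -2 5 S
3 100/101 100/53 15400/5353 50/53 -2 4 W
final -3 4 N

n=0: pose=(-3,4,N); sL=8/5, sR=200/41; mL=1328/205, mR=100/41; mL+mR=1828/205 → advance +1; mR−mL=-828/205 → turn -1·90°
n=1: pose=(-3,5,E); sL=25/4, sR=50/29; mL=925/116, mR=25/29; mL+mR=1025/116 → advance +1; mR−mL=-825/116 → turn -1·90°
n=2: pose=(-2,5,S); sL=200/109, sR=200/181; mL=58000/19729, mR=100/181; mL+mR=68900/19729 → advance +1; mR−mL=-47100/19729 → turn -1·90°
n=3: pose=(-2,4,W); sL=100/101, sR=100/53; mL=15400/5353, mR=50/53; mL+mR=20450/5353 → advance +1; mR−mL=-10350/5353 → turn -1·90°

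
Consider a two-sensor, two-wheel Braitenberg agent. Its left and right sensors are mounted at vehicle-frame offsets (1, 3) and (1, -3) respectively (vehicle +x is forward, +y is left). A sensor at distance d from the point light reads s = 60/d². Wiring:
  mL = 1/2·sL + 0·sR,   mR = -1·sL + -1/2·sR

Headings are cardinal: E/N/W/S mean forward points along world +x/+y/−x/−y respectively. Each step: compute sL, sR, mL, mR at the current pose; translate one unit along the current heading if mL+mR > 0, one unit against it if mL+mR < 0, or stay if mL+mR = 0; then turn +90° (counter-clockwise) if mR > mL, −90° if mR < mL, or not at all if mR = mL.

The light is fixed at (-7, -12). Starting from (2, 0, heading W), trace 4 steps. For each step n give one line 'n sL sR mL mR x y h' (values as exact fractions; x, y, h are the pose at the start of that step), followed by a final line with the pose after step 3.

n=0: pose=(2,0,W); sL=12/29, sR=60/289; mL=6/29, mR=-4338/8381; mL+mR=-2604/8381 → advance -1; mR−mL=-6072/8381 → turn -1·90°
n=1: pose=(3,0,N); sL=30/109, sR=30/169; mL=15/109, mR=-6705/18421; mL+mR=-4170/18421 → advance -1; mR−mL=-9240/18421 → turn -1·90°
n=2: pose=(3,-1,E); sL=60/317, sR=12/37; mL=30/317, mR=-4122/11729; mL+mR=-3012/11729 → advance -1; mR−mL=-5232/11729 → turn -1·90°
n=3: pose=(2,-1,S); sL=15/61, sR=15/34; mL=15/122, mR=-1935/4148; mL+mR=-1425/4148 → advance -1; mR−mL=-2445/4148 → turn -1·90°

0 12/29 60/289 6/29 -4338/8381 2 0 W
1 30/109 30/169 15/109 -6705/18421 3 0 N
2 60/317 12/37 30/317 -4122/11729 3 -1 E
3 15/61 15/34 15/122 -1935/4148 2 -1 S
final 2 0 W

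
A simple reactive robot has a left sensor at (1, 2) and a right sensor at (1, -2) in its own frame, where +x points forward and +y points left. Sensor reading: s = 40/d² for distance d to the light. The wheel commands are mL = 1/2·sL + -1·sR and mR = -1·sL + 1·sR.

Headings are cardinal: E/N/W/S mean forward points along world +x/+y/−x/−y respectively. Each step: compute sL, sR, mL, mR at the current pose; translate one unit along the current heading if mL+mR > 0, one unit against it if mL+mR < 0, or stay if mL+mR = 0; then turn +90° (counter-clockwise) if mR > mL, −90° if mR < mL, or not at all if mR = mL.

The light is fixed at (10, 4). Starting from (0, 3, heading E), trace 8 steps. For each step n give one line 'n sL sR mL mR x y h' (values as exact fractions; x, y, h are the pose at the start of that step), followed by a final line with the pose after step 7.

0 20/41 4/9 -74/369 -16/369 0 3 E
1 40/169 40/81 -5140/13689 3520/13689 -1 3 N
2 1/4 5/18 -11/72 1/36 -1 2 W
3 40/73 40/153 140/11169 -3200/11169 0 2 S
4 4/13 20/61 -138/793 16/793 0 3 W
5 40/53 8/25 76/1325 -576/1325 1 3 S
6 5/13 5/13 -5/26 0 1 4 W
7 40/37 40/101 540/3737 -2560/3737 2 4 S
final 2 5 W

n=0: pose=(0,3,E); sL=20/41, sR=4/9; mL=-74/369, mR=-16/369; mL+mR=-10/41 → advance -1; mR−mL=58/369 → turn +1·90°
n=1: pose=(-1,3,N); sL=40/169, sR=40/81; mL=-5140/13689, mR=3520/13689; mL+mR=-20/169 → advance -1; mR−mL=8660/13689 → turn +1·90°
n=2: pose=(-1,2,W); sL=1/4, sR=5/18; mL=-11/72, mR=1/36; mL+mR=-1/8 → advance -1; mR−mL=13/72 → turn +1·90°
n=3: pose=(0,2,S); sL=40/73, sR=40/153; mL=140/11169, mR=-3200/11169; mL+mR=-20/73 → advance -1; mR−mL=-3340/11169 → turn -1·90°
n=4: pose=(0,3,W); sL=4/13, sR=20/61; mL=-138/793, mR=16/793; mL+mR=-2/13 → advance -1; mR−mL=154/793 → turn +1·90°
n=5: pose=(1,3,S); sL=40/53, sR=8/25; mL=76/1325, mR=-576/1325; mL+mR=-20/53 → advance -1; mR−mL=-652/1325 → turn -1·90°
n=6: pose=(1,4,W); sL=5/13, sR=5/13; mL=-5/26, mR=0; mL+mR=-5/26 → advance -1; mR−mL=5/26 → turn +1·90°
n=7: pose=(2,4,S); sL=40/37, sR=40/101; mL=540/3737, mR=-2560/3737; mL+mR=-20/37 → advance -1; mR−mL=-3100/3737 → turn -1·90°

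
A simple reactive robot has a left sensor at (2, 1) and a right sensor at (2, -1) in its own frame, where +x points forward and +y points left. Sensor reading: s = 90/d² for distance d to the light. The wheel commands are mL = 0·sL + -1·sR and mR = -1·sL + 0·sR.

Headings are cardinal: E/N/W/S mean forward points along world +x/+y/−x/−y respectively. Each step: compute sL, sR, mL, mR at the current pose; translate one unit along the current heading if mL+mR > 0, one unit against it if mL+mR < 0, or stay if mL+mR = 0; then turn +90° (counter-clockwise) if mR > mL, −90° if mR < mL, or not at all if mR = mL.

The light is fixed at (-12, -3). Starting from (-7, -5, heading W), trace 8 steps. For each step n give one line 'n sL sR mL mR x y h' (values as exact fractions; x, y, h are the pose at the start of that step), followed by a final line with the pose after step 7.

0 5 9 -9 -5 -7 -5 W
1 18/13 90/41 -90/41 -18/13 -6 -5 S
2 45/32 45/34 -45/34 -45/32 -6 -4 E
3 2 18/5 -18/5 -2 -7 -4 S
4 9/5 9/5 -9/5 -9/5 -7 -3 E
5 90/37 90/37 -90/37 -90/37 -8 -3 E
6 45/13 45/13 -45/13 -45/13 -9 -3 E
7 90/17 90/17 -90/17 -90/17 -10 -3 E
final -11 -3 E

n=0: pose=(-7,-5,W); sL=5, sR=9; mL=-9, mR=-5; mL+mR=-14 → advance -1; mR−mL=4 → turn +1·90°
n=1: pose=(-6,-5,S); sL=18/13, sR=90/41; mL=-90/41, mR=-18/13; mL+mR=-1908/533 → advance -1; mR−mL=432/533 → turn +1·90°
n=2: pose=(-6,-4,E); sL=45/32, sR=45/34; mL=-45/34, mR=-45/32; mL+mR=-1485/544 → advance -1; mR−mL=-45/544 → turn -1·90°
n=3: pose=(-7,-4,S); sL=2, sR=18/5; mL=-18/5, mR=-2; mL+mR=-28/5 → advance -1; mR−mL=8/5 → turn +1·90°
n=4: pose=(-7,-3,E); sL=9/5, sR=9/5; mL=-9/5, mR=-9/5; mL+mR=-18/5 → advance -1; mR−mL=0 → turn +0·90°
n=5: pose=(-8,-3,E); sL=90/37, sR=90/37; mL=-90/37, mR=-90/37; mL+mR=-180/37 → advance -1; mR−mL=0 → turn +0·90°
n=6: pose=(-9,-3,E); sL=45/13, sR=45/13; mL=-45/13, mR=-45/13; mL+mR=-90/13 → advance -1; mR−mL=0 → turn +0·90°
n=7: pose=(-10,-3,E); sL=90/17, sR=90/17; mL=-90/17, mR=-90/17; mL+mR=-180/17 → advance -1; mR−mL=0 → turn +0·90°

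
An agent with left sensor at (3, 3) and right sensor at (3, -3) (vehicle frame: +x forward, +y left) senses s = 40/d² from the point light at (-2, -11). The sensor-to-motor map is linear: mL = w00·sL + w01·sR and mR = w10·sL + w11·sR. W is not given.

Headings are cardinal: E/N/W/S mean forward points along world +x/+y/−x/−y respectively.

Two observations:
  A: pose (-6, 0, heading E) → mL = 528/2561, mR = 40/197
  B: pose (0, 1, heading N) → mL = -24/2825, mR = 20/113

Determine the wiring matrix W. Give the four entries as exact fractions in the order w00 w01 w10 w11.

obs A: pose=(-6,0,E) → sL=40/197, sR=8/13, mL=528/2561, mR=40/197
obs B: pose=(0,1,N) → sL=20/113, sR=4/25, mL=-24/2825, mR=20/113
sensor matrix S = [[40/197, 8/13], [20/113, 4/25]]; det S = -110592/1446965
solve [mL_A; mL_B] = S·[w00; w01] and [mR_A; mR_B] = S·[w10; w11]:
  w00 = -1/2, w01 = 1/2, w10 = 1, w11 = 0

-1/2 1/2 1 0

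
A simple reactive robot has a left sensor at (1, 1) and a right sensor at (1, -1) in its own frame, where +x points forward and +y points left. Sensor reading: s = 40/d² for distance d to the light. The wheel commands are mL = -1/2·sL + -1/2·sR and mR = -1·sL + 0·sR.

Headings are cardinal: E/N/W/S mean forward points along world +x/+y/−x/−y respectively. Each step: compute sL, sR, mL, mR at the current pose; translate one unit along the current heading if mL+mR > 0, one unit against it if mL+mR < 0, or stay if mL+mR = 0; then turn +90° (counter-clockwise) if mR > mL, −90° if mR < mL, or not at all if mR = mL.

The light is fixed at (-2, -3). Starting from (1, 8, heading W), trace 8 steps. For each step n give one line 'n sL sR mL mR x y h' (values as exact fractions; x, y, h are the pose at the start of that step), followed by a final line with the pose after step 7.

0 5/13 10/37 -315/962 -5/13 1 8 W
1 40/153 40/169 -6440/25857 -40/153 2 8 N
2 20/73 20/53 -1260/3869 -20/73 2 7 E
3 8/25 40/137 -1048/3425 -8/25 1 7 N
4 10/29 1/2 -49/116 -10/29 1 6 E
5 40/101 40/109 -4200/11009 -40/101 0 6 N
6 4/9 20/29 -148/261 -4/9 0 5 E
7 40/81 8/17 -664/1377 -40/81 -1 5 N
final -1 4 E

n=0: pose=(1,8,W); sL=5/13, sR=10/37; mL=-315/962, mR=-5/13; mL+mR=-685/962 → advance -1; mR−mL=-55/962 → turn -1·90°
n=1: pose=(2,8,N); sL=40/153, sR=40/169; mL=-6440/25857, mR=-40/153; mL+mR=-4400/8619 → advance -1; mR−mL=-320/25857 → turn -1·90°
n=2: pose=(2,7,E); sL=20/73, sR=20/53; mL=-1260/3869, mR=-20/73; mL+mR=-2320/3869 → advance -1; mR−mL=200/3869 → turn +1·90°
n=3: pose=(1,7,N); sL=8/25, sR=40/137; mL=-1048/3425, mR=-8/25; mL+mR=-2144/3425 → advance -1; mR−mL=-48/3425 → turn -1·90°
n=4: pose=(1,6,E); sL=10/29, sR=1/2; mL=-49/116, mR=-10/29; mL+mR=-89/116 → advance -1; mR−mL=9/116 → turn +1·90°
n=5: pose=(0,6,N); sL=40/101, sR=40/109; mL=-4200/11009, mR=-40/101; mL+mR=-8560/11009 → advance -1; mR−mL=-160/11009 → turn -1·90°
n=6: pose=(0,5,E); sL=4/9, sR=20/29; mL=-148/261, mR=-4/9; mL+mR=-88/87 → advance -1; mR−mL=32/261 → turn +1·90°
n=7: pose=(-1,5,N); sL=40/81, sR=8/17; mL=-664/1377, mR=-40/81; mL+mR=-448/459 → advance -1; mR−mL=-16/1377 → turn -1·90°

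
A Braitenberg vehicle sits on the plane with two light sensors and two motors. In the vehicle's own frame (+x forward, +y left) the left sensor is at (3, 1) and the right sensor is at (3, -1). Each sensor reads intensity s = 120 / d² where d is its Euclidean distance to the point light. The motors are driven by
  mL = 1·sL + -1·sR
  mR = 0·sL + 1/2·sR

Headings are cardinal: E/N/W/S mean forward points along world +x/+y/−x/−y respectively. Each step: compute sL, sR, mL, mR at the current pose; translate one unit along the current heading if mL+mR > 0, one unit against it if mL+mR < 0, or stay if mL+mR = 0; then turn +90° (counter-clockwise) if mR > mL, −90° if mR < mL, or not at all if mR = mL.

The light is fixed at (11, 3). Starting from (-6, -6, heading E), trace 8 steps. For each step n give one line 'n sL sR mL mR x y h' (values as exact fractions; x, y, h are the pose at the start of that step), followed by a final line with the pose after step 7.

n=0: pose=(-6,-6,E); sL=6/13, sR=15/37; mL=27/481, mR=15/74; mL+mR=249/962 → advance +1; mR−mL=141/962 → turn +1·90°
n=1: pose=(-5,-6,N); sL=24/65, sR=40/87; mL=-512/5655, mR=20/87; mL+mR=788/5655 → advance +1; mR−mL=604/1885 → turn +1·90°
n=2: pose=(-5,-5,W); sL=60/221, sR=12/41; mL=-192/9061, mR=6/41; mL+mR=1134/9061 → advance +1; mR−mL=1518/9061 → turn +1·90°
n=3: pose=(-6,-5,S); sL=120/377, sR=24/89; mL=1632/33553, mR=12/89; mL+mR=6156/33553 → advance +1; mR−mL=2892/33553 → turn +1·90°
n=4: pose=(-6,-6,E); sL=6/13, sR=15/37; mL=27/481, mR=15/74; mL+mR=249/962 → advance +1; mR−mL=141/962 → turn +1·90°
n=5: pose=(-5,-6,N); sL=24/65, sR=40/87; mL=-512/5655, mR=20/87; mL+mR=788/5655 → advance +1; mR−mL=604/1885 → turn +1·90°
n=6: pose=(-5,-5,W); sL=60/221, sR=12/41; mL=-192/9061, mR=6/41; mL+mR=1134/9061 → advance +1; mR−mL=1518/9061 → turn +1·90°
n=7: pose=(-6,-5,S); sL=120/377, sR=24/89; mL=1632/33553, mR=12/89; mL+mR=6156/33553 → advance +1; mR−mL=2892/33553 → turn +1·90°

0 6/13 15/37 27/481 15/74 -6 -6 E
1 24/65 40/87 -512/5655 20/87 -5 -6 N
2 60/221 12/41 -192/9061 6/41 -5 -5 W
3 120/377 24/89 1632/33553 12/89 -6 -5 S
4 6/13 15/37 27/481 15/74 -6 -6 E
5 24/65 40/87 -512/5655 20/87 -5 -6 N
6 60/221 12/41 -192/9061 6/41 -5 -5 W
7 120/377 24/89 1632/33553 12/89 -6 -5 S
final -6 -6 E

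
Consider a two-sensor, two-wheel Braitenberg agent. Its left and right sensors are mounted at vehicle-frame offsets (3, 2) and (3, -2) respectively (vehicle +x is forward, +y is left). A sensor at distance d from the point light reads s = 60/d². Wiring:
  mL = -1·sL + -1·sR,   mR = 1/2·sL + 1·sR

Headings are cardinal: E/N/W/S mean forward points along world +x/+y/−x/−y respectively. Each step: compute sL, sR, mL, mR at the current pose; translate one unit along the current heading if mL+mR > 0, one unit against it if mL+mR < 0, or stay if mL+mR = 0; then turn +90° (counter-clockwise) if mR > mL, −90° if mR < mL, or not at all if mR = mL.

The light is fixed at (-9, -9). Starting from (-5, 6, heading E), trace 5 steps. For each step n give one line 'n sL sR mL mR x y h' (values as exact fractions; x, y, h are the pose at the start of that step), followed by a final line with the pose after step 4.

0 30/169 30/109 -8340/18421 6705/18421 -5 6 E
1 12/65 60/349 -8088/22685 5994/22685 -6 6 N
2 5/12 15/64 -125/192 85/192 -6 5 W
3 60/157 12/25 -3384/3925 2634/3925 -5 5 S
4 30/169 30/109 -8340/18421 6705/18421 -5 6 E
final -6 6 N

n=0: pose=(-5,6,E); sL=30/169, sR=30/109; mL=-8340/18421, mR=6705/18421; mL+mR=-15/169 → advance -1; mR−mL=15045/18421 → turn +1·90°
n=1: pose=(-6,6,N); sL=12/65, sR=60/349; mL=-8088/22685, mR=5994/22685; mL+mR=-6/65 → advance -1; mR−mL=14082/22685 → turn +1·90°
n=2: pose=(-6,5,W); sL=5/12, sR=15/64; mL=-125/192, mR=85/192; mL+mR=-5/24 → advance -1; mR−mL=35/32 → turn +1·90°
n=3: pose=(-5,5,S); sL=60/157, sR=12/25; mL=-3384/3925, mR=2634/3925; mL+mR=-30/157 → advance -1; mR−mL=6018/3925 → turn +1·90°
n=4: pose=(-5,6,E); sL=30/169, sR=30/109; mL=-8340/18421, mR=6705/18421; mL+mR=-15/169 → advance -1; mR−mL=15045/18421 → turn +1·90°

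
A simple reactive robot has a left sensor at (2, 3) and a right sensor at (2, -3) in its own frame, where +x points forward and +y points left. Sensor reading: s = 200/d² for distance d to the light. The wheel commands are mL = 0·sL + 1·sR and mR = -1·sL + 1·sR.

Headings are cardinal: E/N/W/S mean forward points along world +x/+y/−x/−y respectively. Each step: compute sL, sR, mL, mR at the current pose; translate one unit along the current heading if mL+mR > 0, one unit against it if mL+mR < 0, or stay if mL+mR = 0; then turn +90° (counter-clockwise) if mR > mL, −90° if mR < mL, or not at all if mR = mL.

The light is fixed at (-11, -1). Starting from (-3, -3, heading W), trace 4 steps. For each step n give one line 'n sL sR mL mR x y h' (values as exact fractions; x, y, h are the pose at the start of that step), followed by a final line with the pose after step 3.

n=0: pose=(-3,-3,W); sL=200/61, sR=200/37; mL=200/37, mR=4800/2257; mL+mR=17000/2257 → advance +1; mR−mL=-200/61 → turn -1·90°
n=1: pose=(-4,-3,N); sL=25/2, sR=2; mL=2, mR=-21/2; mL+mR=-17/2 → advance -1; mR−mL=-25/2 → turn -1·90°
n=2: pose=(-4,-4,E); sL=200/81, sR=200/117; mL=200/117, mR=-800/1053; mL+mR=1000/1053 → advance +1; mR−mL=-200/81 → turn -1·90°
n=3: pose=(-3,-4,S); sL=100/73, sR=4; mL=4, mR=192/73; mL+mR=484/73 → advance +1; mR−mL=-100/73 → turn -1·90°

0 200/61 200/37 200/37 4800/2257 -3 -3 W
1 25/2 2 2 -21/2 -4 -3 N
2 200/81 200/117 200/117 -800/1053 -4 -4 E
3 100/73 4 4 192/73 -3 -4 S
final -3 -5 W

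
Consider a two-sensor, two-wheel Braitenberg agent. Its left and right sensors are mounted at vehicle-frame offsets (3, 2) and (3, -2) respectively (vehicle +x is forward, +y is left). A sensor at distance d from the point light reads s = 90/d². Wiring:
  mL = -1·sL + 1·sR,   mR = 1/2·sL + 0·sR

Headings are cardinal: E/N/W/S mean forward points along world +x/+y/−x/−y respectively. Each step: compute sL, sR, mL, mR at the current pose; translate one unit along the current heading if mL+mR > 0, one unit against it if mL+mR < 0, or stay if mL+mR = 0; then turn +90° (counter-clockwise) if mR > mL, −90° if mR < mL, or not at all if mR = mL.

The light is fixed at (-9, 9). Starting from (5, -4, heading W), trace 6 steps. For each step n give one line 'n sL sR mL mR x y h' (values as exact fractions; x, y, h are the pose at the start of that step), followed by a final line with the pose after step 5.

n=0: pose=(5,-4,W); sL=45/173, sR=45/121; mL=2340/20933, mR=45/346; mL+mR=10125/41866 → advance +1; mR−mL=765/41866 → turn +1·90°
n=1: pose=(4,-4,S); sL=90/481, sR=90/377; mL=720/13949, mR=45/481; mL+mR=2025/13949 → advance +1; mR−mL=45/1073 → turn +1·90°
n=2: pose=(4,-5,E); sL=9/40, sR=45/256; mL=-63/1280, mR=9/80; mL+mR=81/1280 → advance +1; mR−mL=207/1280 → turn +1·90°
n=3: pose=(5,-5,N); sL=18/53, sR=90/377; mL=-2016/19981, mR=9/53; mL+mR=1377/19981 → advance +1; mR−mL=5409/19981 → turn +1·90°
n=4: pose=(5,-4,W); sL=45/173, sR=45/121; mL=2340/20933, mR=45/346; mL+mR=10125/41866 → advance +1; mR−mL=765/41866 → turn +1·90°
n=5: pose=(4,-4,S); sL=90/481, sR=90/377; mL=720/13949, mR=45/481; mL+mR=2025/13949 → advance +1; mR−mL=45/1073 → turn +1·90°

0 45/173 45/121 2340/20933 45/346 5 -4 W
1 90/481 90/377 720/13949 45/481 4 -4 S
2 9/40 45/256 -63/1280 9/80 4 -5 E
3 18/53 90/377 -2016/19981 9/53 5 -5 N
4 45/173 45/121 2340/20933 45/346 5 -4 W
5 90/481 90/377 720/13949 45/481 4 -4 S
final 4 -5 E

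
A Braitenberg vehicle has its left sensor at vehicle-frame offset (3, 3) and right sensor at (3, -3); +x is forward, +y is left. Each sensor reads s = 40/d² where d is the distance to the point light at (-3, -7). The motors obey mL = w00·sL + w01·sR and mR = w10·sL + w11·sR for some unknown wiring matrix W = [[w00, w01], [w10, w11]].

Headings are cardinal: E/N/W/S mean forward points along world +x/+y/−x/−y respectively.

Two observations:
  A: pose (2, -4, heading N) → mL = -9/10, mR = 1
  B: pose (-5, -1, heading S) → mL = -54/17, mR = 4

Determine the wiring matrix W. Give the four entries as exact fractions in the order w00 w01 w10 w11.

-1/2 -1 1 0

obs A: pose=(2,-4,N) → sL=1, sR=2/5, mL=-9/10, mR=1
obs B: pose=(-5,-1,S) → sL=4, sR=20/17, mL=-54/17, mR=4
sensor matrix S = [[1, 2/5], [4, 20/17]]; det S = -36/85
solve [mL_A; mL_B] = S·[w00; w01] and [mR_A; mR_B] = S·[w10; w11]:
  w00 = -1/2, w01 = -1, w10 = 1, w11 = 0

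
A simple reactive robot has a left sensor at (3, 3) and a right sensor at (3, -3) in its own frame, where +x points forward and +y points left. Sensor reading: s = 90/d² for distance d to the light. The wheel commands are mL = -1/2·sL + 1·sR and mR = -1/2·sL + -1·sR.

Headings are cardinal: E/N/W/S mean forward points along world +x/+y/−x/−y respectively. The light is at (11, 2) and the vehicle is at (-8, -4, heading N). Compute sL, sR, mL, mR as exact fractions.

left sensor world pos  = (-11, -1); dL² = 493
right sensor world pos = (-5, -1); dR² = 265
sL = 90/493 = 90/493
sR = 90/265 = 18/53
mL = -1/2·sL + 1·sR = 6489/26129
mR = -1/2·sL + -1·sR = -11259/26129

90/493 18/53 6489/26129 -11259/26129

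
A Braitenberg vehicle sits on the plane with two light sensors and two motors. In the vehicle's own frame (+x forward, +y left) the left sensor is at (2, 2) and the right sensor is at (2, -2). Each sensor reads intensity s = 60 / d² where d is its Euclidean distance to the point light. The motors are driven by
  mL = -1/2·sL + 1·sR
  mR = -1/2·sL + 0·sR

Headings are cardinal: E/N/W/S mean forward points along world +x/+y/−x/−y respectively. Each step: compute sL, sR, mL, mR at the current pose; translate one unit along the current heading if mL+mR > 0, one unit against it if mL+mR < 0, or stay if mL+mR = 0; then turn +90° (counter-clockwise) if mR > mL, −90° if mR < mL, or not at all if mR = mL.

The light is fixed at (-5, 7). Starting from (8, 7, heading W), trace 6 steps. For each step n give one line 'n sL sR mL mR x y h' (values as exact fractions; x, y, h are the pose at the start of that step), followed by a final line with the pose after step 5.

0 12/25 12/25 6/25 -6/25 8 7 W
1 12/25 60/229 126/5725 -6/25 8 7 N
2 30/113 10/39 545/4407 -15/113 8 6 E
3 12/41 60/109 1806/4469 -6/41 7 6 S
4 15/29 3/5 99/290 -15/58 7 5 W
5 20/27 60/169 -70/4563 -10/27 6 5 N
final 6 4 E

n=0: pose=(8,7,W); sL=12/25, sR=12/25; mL=6/25, mR=-6/25; mL+mR=0 → advance +0; mR−mL=-12/25 → turn -1·90°
n=1: pose=(8,7,N); sL=12/25, sR=60/229; mL=126/5725, mR=-6/25; mL+mR=-1248/5725 → advance -1; mR−mL=-60/229 → turn -1·90°
n=2: pose=(8,6,E); sL=30/113, sR=10/39; mL=545/4407, mR=-15/113; mL+mR=-40/4407 → advance -1; mR−mL=-10/39 → turn -1·90°
n=3: pose=(7,6,S); sL=12/41, sR=60/109; mL=1806/4469, mR=-6/41; mL+mR=1152/4469 → advance +1; mR−mL=-60/109 → turn -1·90°
n=4: pose=(7,5,W); sL=15/29, sR=3/5; mL=99/290, mR=-15/58; mL+mR=12/145 → advance +1; mR−mL=-3/5 → turn -1·90°
n=5: pose=(6,5,N); sL=20/27, sR=60/169; mL=-70/4563, mR=-10/27; mL+mR=-1760/4563 → advance -1; mR−mL=-60/169 → turn -1·90°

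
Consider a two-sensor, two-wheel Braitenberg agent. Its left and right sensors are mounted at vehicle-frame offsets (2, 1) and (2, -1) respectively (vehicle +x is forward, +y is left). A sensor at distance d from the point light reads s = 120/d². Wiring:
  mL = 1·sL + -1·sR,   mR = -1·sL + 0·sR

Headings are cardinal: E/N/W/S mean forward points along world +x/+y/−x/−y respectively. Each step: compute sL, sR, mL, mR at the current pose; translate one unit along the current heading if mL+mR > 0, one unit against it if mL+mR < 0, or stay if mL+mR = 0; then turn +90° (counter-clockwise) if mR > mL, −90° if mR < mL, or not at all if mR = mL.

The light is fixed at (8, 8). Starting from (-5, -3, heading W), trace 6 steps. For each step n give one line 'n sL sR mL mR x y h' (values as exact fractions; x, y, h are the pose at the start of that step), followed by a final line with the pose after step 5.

n=0: pose=(-5,-3,W); sL=40/123, sR=24/65; mL=-352/7995, mR=-40/123; mL+mR=-24/65 → advance -1; mR−mL=-2248/7995 → turn -1·90°
n=1: pose=(-4,-3,N); sL=12/25, sR=60/101; mL=-288/2525, mR=-12/25; mL+mR=-60/101 → advance -1; mR−mL=-924/2525 → turn -1·90°
n=2: pose=(-4,-4,E); sL=120/221, sR=120/269; mL=5760/59449, mR=-120/221; mL+mR=-120/269 → advance -1; mR−mL=-38040/59449 → turn -1·90°
n=3: pose=(-5,-4,S); sL=6/17, sR=15/49; mL=39/833, mR=-6/17; mL+mR=-15/49 → advance -1; mR−mL=-333/833 → turn -1·90°
n=4: pose=(-5,-3,W); sL=40/123, sR=24/65; mL=-352/7995, mR=-40/123; mL+mR=-24/65 → advance -1; mR−mL=-2248/7995 → turn -1·90°
n=5: pose=(-4,-3,N); sL=12/25, sR=60/101; mL=-288/2525, mR=-12/25; mL+mR=-60/101 → advance -1; mR−mL=-924/2525 → turn -1·90°

0 40/123 24/65 -352/7995 -40/123 -5 -3 W
1 12/25 60/101 -288/2525 -12/25 -4 -3 N
2 120/221 120/269 5760/59449 -120/221 -4 -4 E
3 6/17 15/49 39/833 -6/17 -5 -4 S
4 40/123 24/65 -352/7995 -40/123 -5 -3 W
5 12/25 60/101 -288/2525 -12/25 -4 -3 N
final -4 -4 E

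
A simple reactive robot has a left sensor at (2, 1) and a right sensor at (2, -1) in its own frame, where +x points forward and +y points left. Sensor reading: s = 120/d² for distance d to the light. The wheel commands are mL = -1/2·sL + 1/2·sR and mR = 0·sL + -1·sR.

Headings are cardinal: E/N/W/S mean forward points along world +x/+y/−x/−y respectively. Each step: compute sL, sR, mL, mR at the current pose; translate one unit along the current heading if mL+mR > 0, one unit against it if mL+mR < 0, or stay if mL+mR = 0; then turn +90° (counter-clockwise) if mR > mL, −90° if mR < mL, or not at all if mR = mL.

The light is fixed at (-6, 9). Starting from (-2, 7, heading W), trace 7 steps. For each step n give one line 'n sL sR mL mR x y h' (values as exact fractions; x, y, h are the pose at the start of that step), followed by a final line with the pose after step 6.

n=0: pose=(-2,7,W); sL=120/13, sR=24; mL=96/13, mR=-24; mL+mR=-216/13 → advance -1; mR−mL=-408/13 → turn -1·90°
n=1: pose=(-1,7,N); sL=15/2, sR=10/3; mL=-25/12, mR=-10/3; mL+mR=-65/12 → advance -1; mR−mL=-5/4 → turn -1·90°
n=2: pose=(-1,6,E); sL=120/53, sR=24/13; mL=-144/689, mR=-24/13; mL+mR=-1416/689 → advance -1; mR−mL=-1128/689 → turn -1·90°
n=3: pose=(-2,6,S); sL=12/5, sR=60/17; mL=48/85, mR=-60/17; mL+mR=-252/85 → advance -1; mR−mL=-348/85 → turn -1·90°
n=4: pose=(-2,7,W); sL=120/13, sR=24; mL=96/13, mR=-24; mL+mR=-216/13 → advance -1; mR−mL=-408/13 → turn -1·90°
n=5: pose=(-1,7,N); sL=15/2, sR=10/3; mL=-25/12, mR=-10/3; mL+mR=-65/12 → advance -1; mR−mL=-5/4 → turn -1·90°
n=6: pose=(-1,6,E); sL=120/53, sR=24/13; mL=-144/689, mR=-24/13; mL+mR=-1416/689 → advance -1; mR−mL=-1128/689 → turn -1·90°

0 120/13 24 96/13 -24 -2 7 W
1 15/2 10/3 -25/12 -10/3 -1 7 N
2 120/53 24/13 -144/689 -24/13 -1 6 E
3 12/5 60/17 48/85 -60/17 -2 6 S
4 120/13 24 96/13 -24 -2 7 W
5 15/2 10/3 -25/12 -10/3 -1 7 N
6 120/53 24/13 -144/689 -24/13 -1 6 E
final -2 6 S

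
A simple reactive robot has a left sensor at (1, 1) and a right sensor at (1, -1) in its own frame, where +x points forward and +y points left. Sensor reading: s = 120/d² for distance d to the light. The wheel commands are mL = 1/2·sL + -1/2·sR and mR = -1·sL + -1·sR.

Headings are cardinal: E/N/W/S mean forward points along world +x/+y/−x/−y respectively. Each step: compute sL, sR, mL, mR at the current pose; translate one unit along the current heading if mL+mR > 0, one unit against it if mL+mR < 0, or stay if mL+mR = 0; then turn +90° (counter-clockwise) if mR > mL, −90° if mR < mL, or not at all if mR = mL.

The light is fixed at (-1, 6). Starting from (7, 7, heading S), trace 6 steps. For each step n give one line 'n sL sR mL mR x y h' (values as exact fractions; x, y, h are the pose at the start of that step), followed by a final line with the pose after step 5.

0 40/27 120/49 -640/1323 -5200/1323 7 7 S
1 12/5 60/29 24/145 -648/145 7 8 W
2 120/73 120/109 2160/7957 -21840/7957 8 8 N
3 15/13 6/5 -3/130 -153/65 8 7 E
4 40/27 120/49 -640/1323 -5200/1323 7 7 S
5 12/5 60/29 24/145 -648/145 7 8 W
final 8 8 N

n=0: pose=(7,7,S); sL=40/27, sR=120/49; mL=-640/1323, mR=-5200/1323; mL+mR=-5840/1323 → advance -1; mR−mL=-1520/441 → turn -1·90°
n=1: pose=(7,8,W); sL=12/5, sR=60/29; mL=24/145, mR=-648/145; mL+mR=-624/145 → advance -1; mR−mL=-672/145 → turn -1·90°
n=2: pose=(8,8,N); sL=120/73, sR=120/109; mL=2160/7957, mR=-21840/7957; mL+mR=-19680/7957 → advance -1; mR−mL=-24000/7957 → turn -1·90°
n=3: pose=(8,7,E); sL=15/13, sR=6/5; mL=-3/130, mR=-153/65; mL+mR=-309/130 → advance -1; mR−mL=-303/130 → turn -1·90°
n=4: pose=(7,7,S); sL=40/27, sR=120/49; mL=-640/1323, mR=-5200/1323; mL+mR=-5840/1323 → advance -1; mR−mL=-1520/441 → turn -1·90°
n=5: pose=(7,8,W); sL=12/5, sR=60/29; mL=24/145, mR=-648/145; mL+mR=-624/145 → advance -1; mR−mL=-672/145 → turn -1·90°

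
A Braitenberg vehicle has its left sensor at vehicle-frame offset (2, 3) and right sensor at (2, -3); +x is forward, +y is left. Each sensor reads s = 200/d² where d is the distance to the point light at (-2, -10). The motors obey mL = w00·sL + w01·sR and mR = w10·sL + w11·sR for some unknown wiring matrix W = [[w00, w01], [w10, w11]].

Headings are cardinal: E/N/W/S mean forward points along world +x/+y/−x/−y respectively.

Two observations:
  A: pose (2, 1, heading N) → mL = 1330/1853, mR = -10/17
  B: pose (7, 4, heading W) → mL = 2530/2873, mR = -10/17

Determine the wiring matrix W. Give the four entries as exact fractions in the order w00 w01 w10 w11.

obs A: pose=(2,1,N) → sL=20/17, sR=100/109, mL=1330/1853, mR=-10/17
obs B: pose=(7,4,W) → sL=20/17, sR=100/169, mL=2530/2873, mR=-10/17
sensor matrix S = [[20/17, 100/109], [20/17, 100/169]]; det S = -120000/313157
solve [mL_A; mL_B] = S·[w00; w01] and [mR_A; mR_B] = S·[w10; w11]:
  w00 = 1, w01 = -1/2, w10 = -1/2, w11 = 0

1 -1/2 -1/2 0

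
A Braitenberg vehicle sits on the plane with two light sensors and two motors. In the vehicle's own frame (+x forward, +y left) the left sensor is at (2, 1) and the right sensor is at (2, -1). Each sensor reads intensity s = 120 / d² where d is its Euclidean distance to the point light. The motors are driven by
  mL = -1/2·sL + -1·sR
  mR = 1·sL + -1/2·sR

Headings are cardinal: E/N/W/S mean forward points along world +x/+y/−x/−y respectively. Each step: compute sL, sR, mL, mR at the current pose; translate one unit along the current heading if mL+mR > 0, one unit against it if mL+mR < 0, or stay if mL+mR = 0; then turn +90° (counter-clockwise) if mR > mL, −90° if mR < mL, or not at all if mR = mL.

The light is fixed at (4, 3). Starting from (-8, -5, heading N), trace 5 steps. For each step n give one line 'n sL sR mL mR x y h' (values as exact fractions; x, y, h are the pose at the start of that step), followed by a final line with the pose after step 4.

0 24/41 120/157 -6804/6437 1308/6437 -8 -5 N
1 15/37 6/13 -639/962 84/481 -8 -6 W
2 120/221 24/53 -8484/11713 3708/11713 -7 -6 S
3 12/13 20/27 -422/351 194/351 -7 -5 E
4 24/41 120/157 -6804/6437 1308/6437 -8 -5 N
final -8 -6 W

n=0: pose=(-8,-5,N); sL=24/41, sR=120/157; mL=-6804/6437, mR=1308/6437; mL+mR=-5496/6437 → advance -1; mR−mL=8112/6437 → turn +1·90°
n=1: pose=(-8,-6,W); sL=15/37, sR=6/13; mL=-639/962, mR=84/481; mL+mR=-471/962 → advance -1; mR−mL=807/962 → turn +1·90°
n=2: pose=(-7,-6,S); sL=120/221, sR=24/53; mL=-8484/11713, mR=3708/11713; mL+mR=-4776/11713 → advance -1; mR−mL=12192/11713 → turn +1·90°
n=3: pose=(-7,-5,E); sL=12/13, sR=20/27; mL=-422/351, mR=194/351; mL+mR=-76/117 → advance -1; mR−mL=616/351 → turn +1·90°
n=4: pose=(-8,-5,N); sL=24/41, sR=120/157; mL=-6804/6437, mR=1308/6437; mL+mR=-5496/6437 → advance -1; mR−mL=8112/6437 → turn +1·90°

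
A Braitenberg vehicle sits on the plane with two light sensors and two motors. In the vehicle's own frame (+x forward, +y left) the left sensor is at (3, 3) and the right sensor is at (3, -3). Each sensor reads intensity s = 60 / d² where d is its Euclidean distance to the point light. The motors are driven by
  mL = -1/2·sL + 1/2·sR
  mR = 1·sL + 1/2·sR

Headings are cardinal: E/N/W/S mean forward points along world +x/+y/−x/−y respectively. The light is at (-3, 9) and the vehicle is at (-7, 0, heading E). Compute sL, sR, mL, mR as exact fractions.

60/37 12/29 -648/1073 1962/1073

left sensor world pos  = (-4, 3); dL² = 37
right sensor world pos = (-4, -3); dR² = 145
sL = 60/37 = 60/37
sR = 60/145 = 12/29
mL = -1/2·sL + 1/2·sR = -648/1073
mR = 1·sL + 1/2·sR = 1962/1073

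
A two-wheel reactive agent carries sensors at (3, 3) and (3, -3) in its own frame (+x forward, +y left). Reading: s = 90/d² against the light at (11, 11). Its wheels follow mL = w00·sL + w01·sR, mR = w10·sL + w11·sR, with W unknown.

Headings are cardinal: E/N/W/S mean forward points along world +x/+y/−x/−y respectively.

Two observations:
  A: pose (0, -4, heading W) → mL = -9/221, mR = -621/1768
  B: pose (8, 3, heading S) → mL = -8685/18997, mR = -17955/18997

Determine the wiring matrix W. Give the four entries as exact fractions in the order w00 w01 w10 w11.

obs A: pose=(0,-4,W) → sL=9/52, sR=9/34, mL=-9/221, mR=-621/1768
obs B: pose=(8,3,S) → sL=90/121, sR=90/157, mL=-8685/18997, mR=-17955/18997
sensor matrix S = [[9/52, 9/34], [90/121, 90/157]]; det S = -820125/8396674
solve [mL_A; mL_B] = S·[w00; w01] and [mR_A; mR_B] = S·[w10; w11]:
  w00 = -1, w01 = 1/2, w10 = -1/2, w11 = -1

-1 1/2 -1/2 -1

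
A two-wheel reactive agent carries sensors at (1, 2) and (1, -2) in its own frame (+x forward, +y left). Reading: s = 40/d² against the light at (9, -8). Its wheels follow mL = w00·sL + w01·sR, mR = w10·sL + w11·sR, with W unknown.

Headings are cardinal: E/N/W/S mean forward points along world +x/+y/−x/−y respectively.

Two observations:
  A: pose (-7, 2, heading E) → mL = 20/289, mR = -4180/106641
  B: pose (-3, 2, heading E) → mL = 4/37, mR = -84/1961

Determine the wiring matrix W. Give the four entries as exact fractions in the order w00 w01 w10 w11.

0 1/2 -1 1/2

obs A: pose=(-7,2,E) → sL=40/369, sR=40/289, mL=20/289, mR=-4180/106641
obs B: pose=(-3,2,E) → sL=8/53, sR=8/37, mL=4/37, mR=-84/1961
sensor matrix S = [[40/369, 40/289], [8/53, 8/37]]; det S = 532480/209123001
solve [mL_A; mL_B] = S·[w00; w01] and [mR_A; mR_B] = S·[w10; w11]:
  w00 = 0, w01 = 1/2, w10 = -1, w11 = 1/2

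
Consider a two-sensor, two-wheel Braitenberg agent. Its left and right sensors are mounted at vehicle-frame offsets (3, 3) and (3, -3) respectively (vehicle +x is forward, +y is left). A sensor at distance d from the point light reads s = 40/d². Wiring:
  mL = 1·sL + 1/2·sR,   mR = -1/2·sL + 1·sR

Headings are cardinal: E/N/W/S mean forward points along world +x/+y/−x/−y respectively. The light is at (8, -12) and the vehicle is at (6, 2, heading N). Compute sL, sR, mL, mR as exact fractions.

left sensor world pos  = (3, 5); dL² = 314
right sensor world pos = (9, 5); dR² = 290
sL = 40/314 = 20/157
sR = 40/290 = 4/29
mL = 1·sL + 1/2·sR = 894/4553
mR = -1/2·sL + 1·sR = 338/4553

20/157 4/29 894/4553 338/4553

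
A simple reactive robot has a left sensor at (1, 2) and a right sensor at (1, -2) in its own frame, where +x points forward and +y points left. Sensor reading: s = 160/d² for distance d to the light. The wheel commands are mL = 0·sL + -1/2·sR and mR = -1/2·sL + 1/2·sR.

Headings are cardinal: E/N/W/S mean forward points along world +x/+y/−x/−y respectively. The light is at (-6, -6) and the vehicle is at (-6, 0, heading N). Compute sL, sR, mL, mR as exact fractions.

left sensor world pos  = (-8, 1); dL² = 53
right sensor world pos = (-4, 1); dR² = 53
sL = 160/53 = 160/53
sR = 160/53 = 160/53
mL = 0·sL + -1/2·sR = -80/53
mR = -1/2·sL + 1/2·sR = 0

160/53 160/53 -80/53 0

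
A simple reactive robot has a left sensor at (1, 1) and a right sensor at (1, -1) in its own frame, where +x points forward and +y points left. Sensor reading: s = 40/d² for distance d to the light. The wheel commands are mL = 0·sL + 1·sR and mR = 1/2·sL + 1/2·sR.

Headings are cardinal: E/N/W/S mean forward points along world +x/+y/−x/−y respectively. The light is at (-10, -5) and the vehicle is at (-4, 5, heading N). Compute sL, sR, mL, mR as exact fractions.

20/73 4/17 4/17 316/1241

left sensor world pos  = (-5, 6); dL² = 146
right sensor world pos = (-3, 6); dR² = 170
sL = 40/146 = 20/73
sR = 40/170 = 4/17
mL = 0·sL + 1·sR = 4/17
mR = 1/2·sL + 1/2·sR = 316/1241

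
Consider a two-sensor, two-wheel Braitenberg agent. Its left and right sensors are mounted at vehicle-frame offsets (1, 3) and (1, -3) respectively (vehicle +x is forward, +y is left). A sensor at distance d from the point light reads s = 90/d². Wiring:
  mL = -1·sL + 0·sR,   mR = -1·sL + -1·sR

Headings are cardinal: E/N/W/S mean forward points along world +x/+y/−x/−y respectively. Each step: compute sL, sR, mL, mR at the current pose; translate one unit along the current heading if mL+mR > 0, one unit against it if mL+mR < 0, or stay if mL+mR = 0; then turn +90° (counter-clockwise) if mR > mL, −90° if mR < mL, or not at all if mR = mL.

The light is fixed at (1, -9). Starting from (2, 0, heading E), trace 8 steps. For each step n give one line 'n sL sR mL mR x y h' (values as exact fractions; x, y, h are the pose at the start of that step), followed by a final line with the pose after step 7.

0 45/74 9/4 -45/74 -423/148 2 0 E
1 90/73 90/73 -90/73 -180/73 1 0 S
2 9/5 9/17 -9/5 -198/85 1 1 W
3 18/25 90/137 -18/25 -4716/3425 2 1 N
4 45/74 9/4 -45/74 -423/148 2 0 E
5 90/73 90/73 -90/73 -180/73 1 0 S
6 9/5 9/17 -9/5 -198/85 1 1 W
7 18/25 90/137 -18/25 -4716/3425 2 1 N
final 2 0 E

n=0: pose=(2,0,E); sL=45/74, sR=9/4; mL=-45/74, mR=-423/148; mL+mR=-513/148 → advance -1; mR−mL=-9/4 → turn -1·90°
n=1: pose=(1,0,S); sL=90/73, sR=90/73; mL=-90/73, mR=-180/73; mL+mR=-270/73 → advance -1; mR−mL=-90/73 → turn -1·90°
n=2: pose=(1,1,W); sL=9/5, sR=9/17; mL=-9/5, mR=-198/85; mL+mR=-351/85 → advance -1; mR−mL=-9/17 → turn -1·90°
n=3: pose=(2,1,N); sL=18/25, sR=90/137; mL=-18/25, mR=-4716/3425; mL+mR=-7182/3425 → advance -1; mR−mL=-90/137 → turn -1·90°
n=4: pose=(2,0,E); sL=45/74, sR=9/4; mL=-45/74, mR=-423/148; mL+mR=-513/148 → advance -1; mR−mL=-9/4 → turn -1·90°
n=5: pose=(1,0,S); sL=90/73, sR=90/73; mL=-90/73, mR=-180/73; mL+mR=-270/73 → advance -1; mR−mL=-90/73 → turn -1·90°
n=6: pose=(1,1,W); sL=9/5, sR=9/17; mL=-9/5, mR=-198/85; mL+mR=-351/85 → advance -1; mR−mL=-9/17 → turn -1·90°
n=7: pose=(2,1,N); sL=18/25, sR=90/137; mL=-18/25, mR=-4716/3425; mL+mR=-7182/3425 → advance -1; mR−mL=-90/137 → turn -1·90°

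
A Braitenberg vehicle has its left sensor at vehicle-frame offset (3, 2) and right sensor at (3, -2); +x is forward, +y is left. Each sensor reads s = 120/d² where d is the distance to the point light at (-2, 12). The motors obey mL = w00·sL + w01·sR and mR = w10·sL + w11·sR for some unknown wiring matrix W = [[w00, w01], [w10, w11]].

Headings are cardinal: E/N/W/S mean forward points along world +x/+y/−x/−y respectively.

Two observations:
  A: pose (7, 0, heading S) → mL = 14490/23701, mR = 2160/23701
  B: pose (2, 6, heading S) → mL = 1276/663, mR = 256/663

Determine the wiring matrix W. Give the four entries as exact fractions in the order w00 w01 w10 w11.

1/2 1 -1 1

obs A: pose=(7,0,S) → sL=60/173, sR=60/137, mL=14490/23701, mR=2160/23701
obs B: pose=(2,6,S) → sL=40/39, sR=24/17, mL=1276/663, mR=256/663
sensor matrix S = [[60/173, 60/137], [40/39, 24/17]]; det S = 211840/5237921
solve [mL_A; mL_B] = S·[w00; w01] and [mR_A; mR_B] = S·[w10; w11]:
  w00 = 1/2, w01 = 1, w10 = -1, w11 = 1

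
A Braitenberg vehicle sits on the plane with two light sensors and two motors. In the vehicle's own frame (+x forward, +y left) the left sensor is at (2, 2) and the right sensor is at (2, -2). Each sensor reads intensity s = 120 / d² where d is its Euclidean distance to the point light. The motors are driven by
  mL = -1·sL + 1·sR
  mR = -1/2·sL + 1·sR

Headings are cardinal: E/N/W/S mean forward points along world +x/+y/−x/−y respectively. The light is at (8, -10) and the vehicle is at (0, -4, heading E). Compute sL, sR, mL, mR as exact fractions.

left sensor world pos  = (2, -2); dL² = 100
right sensor world pos = (2, -6); dR² = 52
sL = 120/100 = 6/5
sR = 120/52 = 30/13
mL = -1·sL + 1·sR = 72/65
mR = -1/2·sL + 1·sR = 111/65

6/5 30/13 72/65 111/65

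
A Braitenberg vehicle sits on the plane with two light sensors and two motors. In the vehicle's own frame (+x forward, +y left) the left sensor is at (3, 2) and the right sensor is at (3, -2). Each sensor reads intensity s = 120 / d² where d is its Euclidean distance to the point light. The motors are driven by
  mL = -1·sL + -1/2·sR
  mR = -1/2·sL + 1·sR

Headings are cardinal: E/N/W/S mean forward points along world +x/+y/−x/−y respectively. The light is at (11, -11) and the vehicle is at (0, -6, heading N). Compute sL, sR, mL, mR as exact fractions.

120/233 24/29 -6276/6757 3852/6757

left sensor world pos  = (-2, -3); dL² = 233
right sensor world pos = (2, -3); dR² = 145
sL = 120/233 = 120/233
sR = 120/145 = 24/29
mL = -1·sL + -1/2·sR = -6276/6757
mR = -1/2·sL + 1·sR = 3852/6757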